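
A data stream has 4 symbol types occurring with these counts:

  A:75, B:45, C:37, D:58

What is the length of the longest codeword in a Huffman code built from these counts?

Merge the two lowest-weight nodes at each step:
C(37) + B(45) → 82
D(58) + A(75) → 133
82 + 133 → 215
The rarest symbols sit at the bottom; the longest codeword is 2 bits.

2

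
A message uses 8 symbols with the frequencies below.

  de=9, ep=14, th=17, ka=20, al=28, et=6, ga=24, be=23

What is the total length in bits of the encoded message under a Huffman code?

Build the Huffman tree bottom-up:
et(6) + de(9) → 15
ep(14) + 15 → 29
th(17) + ka(20) → 37
be(23) + ga(24) → 47
al(28) + 29 → 57
37 + 47 → 84
57 + 84 → 141
Total encoded bits = sum of merged weights = 15 + 29 + 37 + 47 + 57 + 84 + 141 = 410.

410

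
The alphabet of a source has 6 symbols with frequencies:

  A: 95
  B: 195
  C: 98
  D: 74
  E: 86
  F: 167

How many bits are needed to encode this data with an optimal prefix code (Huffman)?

Build the Huffman tree bottom-up:
D(74) + E(86) → 160
A(95) + C(98) → 193
160 + F(167) → 327
193 + B(195) → 388
327 + 388 → 715
The encoded length is the sum of every internal node's weight: 160 + 193 + 327 + 388 + 715 = 1783 bits.

1783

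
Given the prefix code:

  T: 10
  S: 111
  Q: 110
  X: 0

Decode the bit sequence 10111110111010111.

TSQSXTS

Read left to right; each codeword is recognised as soon as it completes (prefix code):
  10→T | 111→S | 110→Q | 111→S | 0→X | 10→T | 111→S
Decoded message: TSQSXTS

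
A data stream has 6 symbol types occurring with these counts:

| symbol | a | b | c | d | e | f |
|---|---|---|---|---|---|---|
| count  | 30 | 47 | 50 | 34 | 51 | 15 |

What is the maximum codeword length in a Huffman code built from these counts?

4

Merge the two lowest-weight nodes at each step:
merge f(15) and a(30): 45
merge d(34) and 45: 79
merge b(47) and c(50): 97
merge e(51) and 79: 130
merge 97 and 130: 227
The rarest symbols sit at the bottom; the longest codeword is 4 bits.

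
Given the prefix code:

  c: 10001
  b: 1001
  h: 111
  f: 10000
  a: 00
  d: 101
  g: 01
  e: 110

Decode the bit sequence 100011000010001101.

Read left to right; each codeword is recognised as soon as it completes (prefix code):
  10001→c | 10000→f | 10001→c | 101→d
Decoded message: cfcd

cfcd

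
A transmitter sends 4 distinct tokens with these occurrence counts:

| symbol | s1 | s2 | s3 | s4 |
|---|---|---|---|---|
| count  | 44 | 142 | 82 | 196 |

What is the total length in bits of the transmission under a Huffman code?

858

Greedily combine the two least-frequent nodes:
s1(44) + s3(82) → 126
126 + s2(142) → 268
s4(196) + 268 → 464
Total encoded bits = sum of merged weights = 126 + 268 + 464 = 858.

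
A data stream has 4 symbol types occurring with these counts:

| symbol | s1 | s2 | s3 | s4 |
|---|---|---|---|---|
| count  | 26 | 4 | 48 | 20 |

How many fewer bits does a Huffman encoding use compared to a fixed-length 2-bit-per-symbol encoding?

24

Fixed-length: 2 bits × 98 symbols = 196 bits.
Huffman merges:
combine s2(4), s4(20) → 24
combine 24, s1(26) → 50
combine s3(48), 50 → 98
Huffman total = 24 + 50 + 98 = 172 bits.
Saving = 196 − 172 = 24 bits.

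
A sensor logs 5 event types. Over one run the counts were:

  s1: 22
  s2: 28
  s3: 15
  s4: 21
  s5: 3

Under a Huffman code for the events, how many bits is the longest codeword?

3

Merge the two lowest-weight nodes at each step:
merge s5(3) and s3(15): 18
merge 18 and s4(21): 39
merge s1(22) and s2(28): 50
merge 39 and 50: 89
The first pair merged (s5, s3) ends up deepest, at depth 3.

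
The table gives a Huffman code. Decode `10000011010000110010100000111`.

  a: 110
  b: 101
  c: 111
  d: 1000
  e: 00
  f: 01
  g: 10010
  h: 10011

Read left to right; each codeword is recognised as soon as it completes (prefix code):
  1000→d | 00→e | 110→a | 1000→d | 01→f | 10010→g | 1000→d | 00→e | 111→c
Decoded message: deadfgdec

deadfgdec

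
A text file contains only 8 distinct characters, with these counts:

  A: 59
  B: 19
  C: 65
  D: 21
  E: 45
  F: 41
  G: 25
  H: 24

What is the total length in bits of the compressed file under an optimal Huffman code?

Merge the two smallest weights repeatedly:
B(19) + D(21) → 40
H(24) + G(25) → 49
40 + F(41) → 81
E(45) + 49 → 94
A(59) + C(65) → 124
81 + 94 → 175
124 + 175 → 299
Total encoded bits = sum of merged weights = 40 + 49 + 81 + 94 + 124 + 175 + 299 = 862.

862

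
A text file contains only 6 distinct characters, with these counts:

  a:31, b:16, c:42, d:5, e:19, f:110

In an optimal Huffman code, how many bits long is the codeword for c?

2

Huffman merges, smallest pair first:
combine d(5), b(16) → 21
combine e(19), 21 → 40
combine a(31), 40 → 71
combine c(42), 71 → 113
combine f(110), 113 → 223
The subtree containing c is merged 2 times, so code length = 2.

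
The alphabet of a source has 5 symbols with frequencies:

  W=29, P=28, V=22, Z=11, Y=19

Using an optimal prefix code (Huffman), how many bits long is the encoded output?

248

Build the Huffman tree bottom-up:
Z(11) + Y(19) → 30
V(22) + P(28) → 50
W(29) + 30 → 59
50 + 59 → 109
Each symbol's bit-cost is frequency × depth; summing gives 248 bits (equivalently 30 + 50 + 59 + 109).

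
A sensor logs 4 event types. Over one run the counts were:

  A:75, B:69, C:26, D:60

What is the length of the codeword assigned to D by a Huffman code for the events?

Build the tree from the bottom:
C(26) + D(60) → 86
B(69) + A(75) → 144
86 + 144 → 230
D's leaf is at depth 2, giving a 2-bit codeword.

2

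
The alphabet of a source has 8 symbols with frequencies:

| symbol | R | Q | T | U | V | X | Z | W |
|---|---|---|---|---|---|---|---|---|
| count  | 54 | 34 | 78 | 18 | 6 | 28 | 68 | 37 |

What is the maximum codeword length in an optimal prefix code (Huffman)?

Merge the two lowest-weight nodes at each step:
combine V(6), U(18) → 24
combine 24, X(28) → 52
combine Q(34), W(37) → 71
combine 52, R(54) → 106
combine Z(68), 71 → 139
combine T(78), 106 → 184
combine 139, 184 → 323
Maximum depth reached is 5.

5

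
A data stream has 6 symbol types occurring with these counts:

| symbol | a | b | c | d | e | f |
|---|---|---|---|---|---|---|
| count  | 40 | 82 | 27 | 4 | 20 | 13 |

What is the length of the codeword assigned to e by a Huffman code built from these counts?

Build the tree from the bottom:
d(4) + f(13) → 17
17 + e(20) → 37
c(27) + 37 → 64
a(40) + 64 → 104
b(82) + 104 → 186
The subtree containing e is merged 4 times, so code length = 4.

4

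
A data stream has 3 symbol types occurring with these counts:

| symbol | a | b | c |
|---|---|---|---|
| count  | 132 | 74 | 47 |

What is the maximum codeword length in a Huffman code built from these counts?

2

Merge the two lowest-weight nodes at each step:
c(47) + b(74) → 121
121 + a(132) → 253
Maximum depth reached is 2.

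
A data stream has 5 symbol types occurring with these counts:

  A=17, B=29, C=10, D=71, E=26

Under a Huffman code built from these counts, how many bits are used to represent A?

Huffman merges, smallest pair first:
merge C(10) and A(17): 27
merge E(26) and 27: 53
merge B(29) and 53: 82
merge D(71) and 82: 153
A sits 4 levels below the root, so its codeword is 4 bits.

4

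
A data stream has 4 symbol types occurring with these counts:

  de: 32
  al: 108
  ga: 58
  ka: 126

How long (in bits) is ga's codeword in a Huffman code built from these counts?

Huffman merges, smallest pair first:
merge de(32) and ga(58): 90
merge 90 and al(108): 198
merge ka(126) and 198: 324
ga's leaf is at depth 3, giving a 3-bit codeword.

3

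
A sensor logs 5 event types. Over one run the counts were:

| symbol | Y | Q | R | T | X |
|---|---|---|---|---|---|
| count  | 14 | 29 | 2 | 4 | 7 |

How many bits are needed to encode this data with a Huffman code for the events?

102

Greedily combine the two least-frequent nodes:
merge R(2) and T(4): 6
merge 6 and X(7): 13
merge 13 and Y(14): 27
merge 27 and Q(29): 56
The encoded length is the sum of every internal node's weight: 6 + 13 + 27 + 56 = 102 bits.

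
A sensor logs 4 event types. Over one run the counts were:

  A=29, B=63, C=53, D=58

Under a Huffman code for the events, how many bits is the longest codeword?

Merge the two lowest-weight nodes at each step:
A(29) + C(53) → 82
D(58) + B(63) → 121
82 + 121 → 203
The rarest symbols sit at the bottom; the longest codeword is 2 bits.

2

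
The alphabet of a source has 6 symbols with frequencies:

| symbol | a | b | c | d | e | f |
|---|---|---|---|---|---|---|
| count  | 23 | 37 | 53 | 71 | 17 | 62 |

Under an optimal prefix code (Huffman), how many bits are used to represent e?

4

Repeatedly merge the two smallest:
merge e(17) and a(23): 40
merge b(37) and 40: 77
merge c(53) and f(62): 115
merge d(71) and 77: 148
merge 115 and 148: 263
e's leaf is at depth 4, giving a 4-bit codeword.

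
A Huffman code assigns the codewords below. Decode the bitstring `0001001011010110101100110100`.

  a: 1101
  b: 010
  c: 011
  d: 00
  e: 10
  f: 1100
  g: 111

dbbacbfad

Read left to right; each codeword is recognised as soon as it completes (prefix code):
  00→d | 010→b | 010→b | 1101→a | 011→c | 010→b | 1100→f | 1101→a | 00→d
Decoded message: dbbacbfad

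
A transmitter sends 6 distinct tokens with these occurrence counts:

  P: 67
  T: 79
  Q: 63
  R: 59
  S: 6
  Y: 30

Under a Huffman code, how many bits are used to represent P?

Build the tree from the bottom:
combine S(6), Y(30) → 36
combine 36, R(59) → 95
combine Q(63), P(67) → 130
combine T(79), 95 → 174
combine 130, 174 → 304
The subtree containing P is merged 2 times, so code length = 2.

2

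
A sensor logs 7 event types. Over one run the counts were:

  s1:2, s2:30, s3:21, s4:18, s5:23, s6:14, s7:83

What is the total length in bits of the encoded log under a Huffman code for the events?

457

Build the Huffman tree bottom-up:
s1(2) + s6(14) → 16
16 + s4(18) → 34
s3(21) + s5(23) → 44
s2(30) + 34 → 64
44 + 64 → 108
s7(83) + 108 → 191
The encoded length is the sum of every internal node's weight: 16 + 34 + 44 + 64 + 108 + 191 = 457 bits.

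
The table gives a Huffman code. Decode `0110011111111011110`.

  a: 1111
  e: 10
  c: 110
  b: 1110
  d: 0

Read left to right; each codeword is recognised as soon as it completes (prefix code):
  0→d | 110→c | 0→d | 1111→a | 1111→a | 0→d | 1111→a | 0→d
Decoded message: dcdaadad

dcdaadad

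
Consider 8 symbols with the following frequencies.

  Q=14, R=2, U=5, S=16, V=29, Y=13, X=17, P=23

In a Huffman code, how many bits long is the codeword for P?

Build the tree from the bottom:
merge R(2) and U(5): 7
merge 7 and Y(13): 20
merge Q(14) and S(16): 30
merge X(17) and 20: 37
merge P(23) and V(29): 52
merge 30 and 37: 67
merge 52 and 67: 119
The subtree containing P is merged 2 times, so code length = 2.

2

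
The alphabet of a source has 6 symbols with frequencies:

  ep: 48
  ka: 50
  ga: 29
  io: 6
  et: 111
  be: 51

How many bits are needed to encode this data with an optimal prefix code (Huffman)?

Build the Huffman tree bottom-up:
io(6) + ga(29) → 35
35 + ep(48) → 83
ka(50) + be(51) → 101
83 + 101 → 184
et(111) + 184 → 295
Total encoded bits = sum of merged weights = 35 + 83 + 101 + 184 + 295 = 698.

698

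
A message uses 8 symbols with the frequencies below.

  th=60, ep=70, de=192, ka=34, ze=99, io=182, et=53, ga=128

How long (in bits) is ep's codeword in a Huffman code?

Build the tree from the bottom:
combine ka(34), et(53) → 87
combine th(60), ep(70) → 130
combine 87, ze(99) → 186
combine ga(128), 130 → 258
combine io(182), 186 → 368
combine de(192), 258 → 450
combine 368, 450 → 818
ep's leaf is at depth 4, giving a 4-bit codeword.

4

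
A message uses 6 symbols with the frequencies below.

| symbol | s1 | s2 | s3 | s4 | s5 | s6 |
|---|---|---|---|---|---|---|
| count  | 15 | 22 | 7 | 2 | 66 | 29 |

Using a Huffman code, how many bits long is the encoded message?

295

Merge the two smallest weights repeatedly:
s4(2) + s3(7) → 9
9 + s1(15) → 24
s2(22) + 24 → 46
s6(29) + 46 → 75
s5(66) + 75 → 141
The encoded length is the sum of every internal node's weight: 9 + 24 + 46 + 75 + 141 = 295 bits.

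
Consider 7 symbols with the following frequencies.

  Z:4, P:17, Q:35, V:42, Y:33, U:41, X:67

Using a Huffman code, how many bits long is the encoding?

629

Merge the two smallest weights repeatedly:
Z(4) + P(17) → 21
21 + Y(33) → 54
Q(35) + U(41) → 76
V(42) + 54 → 96
X(67) + 76 → 143
96 + 143 → 239
The encoded length is the sum of every internal node's weight: 21 + 54 + 76 + 96 + 143 + 239 = 629 bits.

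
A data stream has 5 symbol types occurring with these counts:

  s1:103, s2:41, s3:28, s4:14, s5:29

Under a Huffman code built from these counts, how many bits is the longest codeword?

3

Merge the two lowest-weight nodes at each step:
combine s4(14), s3(28) → 42
combine s5(29), s2(41) → 70
combine 42, 70 → 112
combine s1(103), 112 → 215
The first pair merged (s4, s3) ends up deepest, at depth 3.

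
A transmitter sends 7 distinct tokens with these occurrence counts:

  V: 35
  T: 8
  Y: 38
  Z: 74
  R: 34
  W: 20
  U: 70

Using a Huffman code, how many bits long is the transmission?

721

Build the Huffman tree bottom-up:
combine T(8), W(20) → 28
combine 28, R(34) → 62
combine V(35), Y(38) → 73
combine 62, U(70) → 132
combine 73, Z(74) → 147
combine 132, 147 → 279
Total encoded bits = sum of merged weights = 28 + 62 + 73 + 132 + 147 + 279 = 721.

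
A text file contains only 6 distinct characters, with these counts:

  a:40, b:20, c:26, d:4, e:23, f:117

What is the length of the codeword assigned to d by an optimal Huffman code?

Build the tree from the bottom:
merge d(4) and b(20): 24
merge e(23) and 24: 47
merge c(26) and a(40): 66
merge 47 and 66: 113
merge 113 and f(117): 230
The subtree containing d is merged 4 times, so code length = 4.

4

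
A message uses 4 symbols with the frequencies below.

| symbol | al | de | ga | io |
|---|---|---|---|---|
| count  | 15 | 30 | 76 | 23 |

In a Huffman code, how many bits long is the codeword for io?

3

Build the tree from the bottom:
combine al(15), io(23) → 38
combine de(30), 38 → 68
combine 68, ga(76) → 144
io sits 3 levels below the root, so its codeword is 3 bits.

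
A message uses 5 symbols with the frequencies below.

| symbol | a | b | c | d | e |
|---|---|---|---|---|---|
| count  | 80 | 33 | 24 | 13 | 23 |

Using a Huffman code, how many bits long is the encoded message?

Build the Huffman tree bottom-up:
d(13) + e(23) → 36
c(24) + b(33) → 57
36 + 57 → 93
a(80) + 93 → 173
The encoded length is the sum of every internal node's weight: 36 + 57 + 93 + 173 = 359 bits.

359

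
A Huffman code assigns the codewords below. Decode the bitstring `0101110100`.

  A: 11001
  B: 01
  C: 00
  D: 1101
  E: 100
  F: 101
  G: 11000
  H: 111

Read left to right; each codeword is recognised as soon as it completes (prefix code):
  01→B | 01→B | 1101→D | 00→C
Decoded message: BBDC

BBDC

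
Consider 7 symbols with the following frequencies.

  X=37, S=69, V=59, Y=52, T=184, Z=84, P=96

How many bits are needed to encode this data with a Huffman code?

1552

Merge the two smallest weights repeatedly:
merge X(37) and Y(52): 89
merge V(59) and S(69): 128
merge Z(84) and 89: 173
merge P(96) and 128: 224
merge 173 and T(184): 357
merge 224 and 357: 581
Total encoded bits = sum of merged weights = 89 + 128 + 173 + 224 + 357 + 581 = 1552.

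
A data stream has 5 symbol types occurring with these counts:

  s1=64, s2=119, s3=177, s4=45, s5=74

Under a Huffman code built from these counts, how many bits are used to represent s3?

2

Build the tree from the bottom:
merge s4(45) and s1(64): 109
merge s5(74) and 109: 183
merge s2(119) and s3(177): 296
merge 183 and 296: 479
s3 sits 2 levels below the root, so its codeword is 2 bits.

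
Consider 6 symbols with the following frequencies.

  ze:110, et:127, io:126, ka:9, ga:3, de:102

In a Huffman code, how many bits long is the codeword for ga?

4

Build the tree from the bottom:
merge ga(3) and ka(9): 12
merge 12 and de(102): 114
merge ze(110) and 114: 224
merge io(126) and et(127): 253
merge 224 and 253: 477
ga sits 4 levels below the root, so its codeword is 4 bits.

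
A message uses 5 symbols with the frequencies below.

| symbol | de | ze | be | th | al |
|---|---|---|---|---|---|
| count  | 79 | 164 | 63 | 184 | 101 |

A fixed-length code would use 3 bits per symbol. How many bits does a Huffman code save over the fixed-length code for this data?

449

Fixed-length: 3 bits × 591 symbols = 1773 bits.
Huffman merges:
be(63) + de(79) → 142
al(101) + 142 → 243
ze(164) + th(184) → 348
243 + 348 → 591
Huffman total = 142 + 243 + 348 + 591 = 1324 bits.
Saving = 1773 − 1324 = 449 bits.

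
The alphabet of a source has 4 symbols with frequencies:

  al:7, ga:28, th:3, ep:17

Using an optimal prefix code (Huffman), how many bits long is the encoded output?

92

Merge the two smallest weights repeatedly:
merge th(3) and al(7): 10
merge 10 and ep(17): 27
merge 27 and ga(28): 55
Each symbol's bit-cost is frequency × depth; summing gives 92 bits (equivalently 10 + 27 + 55).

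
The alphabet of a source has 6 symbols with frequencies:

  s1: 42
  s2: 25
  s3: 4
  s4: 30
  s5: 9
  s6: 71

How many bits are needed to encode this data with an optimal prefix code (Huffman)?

410

Merge the two smallest weights repeatedly:
combine s3(4), s5(9) → 13
combine 13, s2(25) → 38
combine s4(30), 38 → 68
combine s1(42), 68 → 110
combine s6(71), 110 → 181
Total encoded bits = sum of merged weights = 13 + 38 + 68 + 110 + 181 = 410.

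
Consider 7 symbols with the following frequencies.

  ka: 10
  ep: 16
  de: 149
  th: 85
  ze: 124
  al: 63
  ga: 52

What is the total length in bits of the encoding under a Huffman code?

Greedily combine the two least-frequent nodes:
ka(10) + ep(16) → 26
26 + ga(52) → 78
al(63) + 78 → 141
th(85) + ze(124) → 209
141 + de(149) → 290
209 + 290 → 499
The encoded length is the sum of every internal node's weight: 26 + 78 + 141 + 209 + 290 + 499 = 1243 bits.

1243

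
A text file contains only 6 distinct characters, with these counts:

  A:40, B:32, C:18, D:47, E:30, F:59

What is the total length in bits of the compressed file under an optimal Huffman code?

572

Greedily combine the two least-frequent nodes:
C(18) + E(30) → 48
B(32) + A(40) → 72
D(47) + 48 → 95
F(59) + 72 → 131
95 + 131 → 226
The encoded length is the sum of every internal node's weight: 48 + 72 + 95 + 131 + 226 = 572 bits.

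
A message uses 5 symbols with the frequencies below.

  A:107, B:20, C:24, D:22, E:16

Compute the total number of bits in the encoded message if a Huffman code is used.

Build the Huffman tree bottom-up:
merge E(16) and B(20): 36
merge D(22) and C(24): 46
merge 36 and 46: 82
merge 82 and A(107): 189
Total encoded bits = sum of merged weights = 36 + 46 + 82 + 189 = 353.

353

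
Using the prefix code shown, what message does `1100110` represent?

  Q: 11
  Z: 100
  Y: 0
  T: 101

QYYQY

Read left to right; each codeword is recognised as soon as it completes (prefix code):
  11→Q | 0→Y | 0→Y | 11→Q | 0→Y
Decoded message: QYYQY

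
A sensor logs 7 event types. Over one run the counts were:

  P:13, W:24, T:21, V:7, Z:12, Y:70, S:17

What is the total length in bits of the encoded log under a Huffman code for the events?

401

Greedily combine the two least-frequent nodes:
V(7) + Z(12) → 19
P(13) + S(17) → 30
19 + T(21) → 40
W(24) + 30 → 54
40 + 54 → 94
Y(70) + 94 → 164
Total encoded bits = sum of merged weights = 19 + 30 + 40 + 54 + 94 + 164 = 401.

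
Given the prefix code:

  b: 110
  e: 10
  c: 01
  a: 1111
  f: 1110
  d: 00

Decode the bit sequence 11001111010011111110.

bcfecab

Read left to right; each codeword is recognised as soon as it completes (prefix code):
  110→b | 01→c | 1110→f | 10→e | 01→c | 1111→a | 110→b
Decoded message: bcfecab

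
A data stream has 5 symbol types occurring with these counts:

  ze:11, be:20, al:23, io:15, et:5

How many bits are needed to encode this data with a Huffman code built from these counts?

164

Build the Huffman tree bottom-up:
et(5) + ze(11) → 16
io(15) + 16 → 31
be(20) + al(23) → 43
31 + 43 → 74
The encoded length is the sum of every internal node's weight: 16 + 31 + 43 + 74 = 164 bits.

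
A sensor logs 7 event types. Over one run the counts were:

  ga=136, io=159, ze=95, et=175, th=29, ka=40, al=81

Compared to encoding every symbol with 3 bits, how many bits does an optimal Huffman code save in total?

265

Fixed-length: 3 bits × 715 symbols = 2145 bits.
Huffman merges:
th(29) + ka(40) → 69
69 + al(81) → 150
ze(95) + ga(136) → 231
150 + io(159) → 309
et(175) + 231 → 406
309 + 406 → 715
Huffman total = 69 + 150 + 231 + 309 + 406 + 715 = 1880 bits.
Saving = 2145 − 1880 = 265 bits.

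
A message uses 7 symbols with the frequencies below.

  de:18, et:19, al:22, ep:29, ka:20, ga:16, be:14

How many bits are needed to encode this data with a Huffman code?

385

Merge the two smallest weights repeatedly:
combine be(14), ga(16) → 30
combine de(18), et(19) → 37
combine ka(20), al(22) → 42
combine ep(29), 30 → 59
combine 37, 42 → 79
combine 59, 79 → 138
The encoded length is the sum of every internal node's weight: 30 + 37 + 42 + 59 + 79 + 138 = 385 bits.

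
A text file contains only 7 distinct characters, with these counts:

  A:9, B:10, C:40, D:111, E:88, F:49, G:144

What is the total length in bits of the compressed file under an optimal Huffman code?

Build the Huffman tree bottom-up:
merge A(9) and B(10): 19
merge 19 and C(40): 59
merge F(49) and 59: 108
merge E(88) and 108: 196
merge D(111) and G(144): 255
merge 196 and 255: 451
Total encoded bits = sum of merged weights = 19 + 59 + 108 + 196 + 255 + 451 = 1088.

1088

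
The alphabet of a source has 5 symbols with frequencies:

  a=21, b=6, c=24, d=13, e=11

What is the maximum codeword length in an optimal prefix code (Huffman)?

3

Merge the two lowest-weight nodes at each step:
combine b(6), e(11) → 17
combine d(13), 17 → 30
combine a(21), c(24) → 45
combine 30, 45 → 75
The first pair merged (b, e) ends up deepest, at depth 3.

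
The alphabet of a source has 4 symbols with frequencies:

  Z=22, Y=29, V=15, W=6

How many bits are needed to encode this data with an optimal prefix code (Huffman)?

136

Greedily combine the two least-frequent nodes:
merge W(6) and V(15): 21
merge 21 and Z(22): 43
merge Y(29) and 43: 72
Each symbol's bit-cost is frequency × depth; summing gives 136 bits (equivalently 21 + 43 + 72).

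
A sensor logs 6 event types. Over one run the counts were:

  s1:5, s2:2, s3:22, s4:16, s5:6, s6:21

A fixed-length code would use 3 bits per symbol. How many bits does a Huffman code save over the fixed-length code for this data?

52

Fixed-length: 3 bits × 72 symbols = 216 bits.
Huffman merges:
s2(2) + s1(5) → 7
s5(6) + 7 → 13
13 + s4(16) → 29
s6(21) + s3(22) → 43
29 + 43 → 72
Huffman total = 7 + 13 + 29 + 43 + 72 = 164 bits.
Saving = 216 − 164 = 52 bits.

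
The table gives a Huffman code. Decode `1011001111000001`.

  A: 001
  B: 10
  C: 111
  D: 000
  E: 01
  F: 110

BFECDA

Read left to right; each codeword is recognised as soon as it completes (prefix code):
  10→B | 110→F | 01→E | 111→C | 000→D | 001→A
Decoded message: BFECDA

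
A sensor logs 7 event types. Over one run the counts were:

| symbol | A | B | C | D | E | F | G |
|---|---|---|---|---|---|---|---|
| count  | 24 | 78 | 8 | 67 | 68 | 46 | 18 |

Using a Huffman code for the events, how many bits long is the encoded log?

790

Greedily combine the two least-frequent nodes:
combine C(8), G(18) → 26
combine A(24), 26 → 50
combine F(46), 50 → 96
combine D(67), E(68) → 135
combine B(78), 96 → 174
combine 135, 174 → 309
The encoded length is the sum of every internal node's weight: 26 + 50 + 96 + 135 + 174 + 309 = 790 bits.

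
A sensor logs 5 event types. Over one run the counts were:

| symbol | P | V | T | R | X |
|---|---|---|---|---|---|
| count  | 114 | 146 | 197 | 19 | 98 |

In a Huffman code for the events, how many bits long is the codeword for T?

Repeatedly merge the two smallest:
R(19) + X(98) → 117
P(114) + 117 → 231
V(146) + T(197) → 343
231 + 343 → 574
T sits 2 levels below the root, so its codeword is 2 bits.

2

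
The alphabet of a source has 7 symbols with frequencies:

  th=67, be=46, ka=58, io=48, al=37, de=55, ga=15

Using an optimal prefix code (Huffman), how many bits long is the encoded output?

Greedily combine the two least-frequent nodes:
combine ga(15), al(37) → 52
combine be(46), io(48) → 94
combine 52, de(55) → 107
combine ka(58), th(67) → 125
combine 94, 107 → 201
combine 125, 201 → 326
Each symbol's bit-cost is frequency × depth; summing gives 905 bits (equivalently 52 + 94 + 107 + 125 + 201 + 326).

905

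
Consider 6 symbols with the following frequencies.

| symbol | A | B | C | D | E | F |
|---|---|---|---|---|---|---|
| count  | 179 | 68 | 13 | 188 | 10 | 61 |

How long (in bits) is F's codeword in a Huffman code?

4

Repeatedly merge the two smallest:
merge E(10) and C(13): 23
merge 23 and F(61): 84
merge B(68) and 84: 152
merge 152 and A(179): 331
merge D(188) and 331: 519
F sits 4 levels below the root, so its codeword is 4 bits.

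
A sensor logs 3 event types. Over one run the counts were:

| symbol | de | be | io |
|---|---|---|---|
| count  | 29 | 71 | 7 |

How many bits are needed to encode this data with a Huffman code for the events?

143

Merge the two smallest weights repeatedly:
merge io(7) and de(29): 36
merge 36 and be(71): 107
Total encoded bits = sum of merged weights = 36 + 107 = 143.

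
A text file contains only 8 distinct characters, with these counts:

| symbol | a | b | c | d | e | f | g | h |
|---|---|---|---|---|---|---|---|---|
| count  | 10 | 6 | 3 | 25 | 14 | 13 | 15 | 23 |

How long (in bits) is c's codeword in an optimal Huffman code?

Repeatedly merge the two smallest:
merge c(3) and b(6): 9
merge 9 and a(10): 19
merge f(13) and e(14): 27
merge g(15) and 19: 34
merge h(23) and d(25): 48
merge 27 and 34: 61
merge 48 and 61: 109
c's leaf is at depth 5, giving a 5-bit codeword.

5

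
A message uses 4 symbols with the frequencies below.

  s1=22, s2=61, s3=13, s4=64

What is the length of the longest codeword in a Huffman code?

3

Merge the two lowest-weight nodes at each step:
merge s3(13) and s1(22): 35
merge 35 and s2(61): 96
merge s4(64) and 96: 160
The first pair merged (s3, s1) ends up deepest, at depth 3.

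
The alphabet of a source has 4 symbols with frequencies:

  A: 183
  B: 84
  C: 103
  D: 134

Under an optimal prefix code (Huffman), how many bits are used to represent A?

Repeatedly merge the two smallest:
B(84) + C(103) → 187
D(134) + A(183) → 317
187 + 317 → 504
The subtree containing A is merged 2 times, so code length = 2.

2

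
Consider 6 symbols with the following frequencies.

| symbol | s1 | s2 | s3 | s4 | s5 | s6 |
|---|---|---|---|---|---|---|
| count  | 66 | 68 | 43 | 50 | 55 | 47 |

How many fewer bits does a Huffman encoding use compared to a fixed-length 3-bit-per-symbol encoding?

134

Fixed-length: 3 bits × 329 symbols = 987 bits.
Huffman merges:
s3(43) + s6(47) → 90
s4(50) + s5(55) → 105
s1(66) + s2(68) → 134
90 + 105 → 195
134 + 195 → 329
Huffman total = 90 + 105 + 134 + 195 + 329 = 853 bits.
Saving = 987 − 853 = 134 bits.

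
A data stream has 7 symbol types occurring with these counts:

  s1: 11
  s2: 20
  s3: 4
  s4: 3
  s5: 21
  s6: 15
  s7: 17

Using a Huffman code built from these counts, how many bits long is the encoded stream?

239

Greedily combine the two least-frequent nodes:
combine s4(3), s3(4) → 7
combine 7, s1(11) → 18
combine s6(15), s7(17) → 32
combine 18, s2(20) → 38
combine s5(21), 32 → 53
combine 38, 53 → 91
Each symbol's bit-cost is frequency × depth; summing gives 239 bits (equivalently 7 + 18 + 32 + 38 + 53 + 91).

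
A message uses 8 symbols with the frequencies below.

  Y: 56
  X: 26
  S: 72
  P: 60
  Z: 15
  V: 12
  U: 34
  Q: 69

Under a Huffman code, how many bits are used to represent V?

Huffman merges, smallest pair first:
V(12) + Z(15) → 27
X(26) + 27 → 53
U(34) + 53 → 87
Y(56) + P(60) → 116
Q(69) + S(72) → 141
87 + 116 → 203
141 + 203 → 344
V sits 5 levels below the root, so its codeword is 5 bits.

5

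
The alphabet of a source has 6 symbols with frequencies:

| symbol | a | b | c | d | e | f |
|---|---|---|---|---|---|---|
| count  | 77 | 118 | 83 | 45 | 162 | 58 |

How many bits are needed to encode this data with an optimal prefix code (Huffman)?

1349

Build the Huffman tree bottom-up:
d(45) + f(58) → 103
a(77) + c(83) → 160
103 + b(118) → 221
160 + e(162) → 322
221 + 322 → 543
Each symbol's bit-cost is frequency × depth; summing gives 1349 bits (equivalently 103 + 160 + 221 + 322 + 543).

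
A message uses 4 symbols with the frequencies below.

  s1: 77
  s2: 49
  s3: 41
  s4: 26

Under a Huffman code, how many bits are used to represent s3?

3

Repeatedly merge the two smallest:
merge s4(26) and s3(41): 67
merge s2(49) and 67: 116
merge s1(77) and 116: 193
s3's leaf is at depth 3, giving a 3-bit codeword.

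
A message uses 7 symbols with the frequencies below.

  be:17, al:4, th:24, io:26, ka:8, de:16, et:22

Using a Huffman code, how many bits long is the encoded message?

313

Merge the two smallest weights repeatedly:
al(4) + ka(8) → 12
12 + de(16) → 28
be(17) + et(22) → 39
th(24) + io(26) → 50
28 + 39 → 67
50 + 67 → 117
The encoded length is the sum of every internal node's weight: 12 + 28 + 39 + 50 + 67 + 117 = 313 bits.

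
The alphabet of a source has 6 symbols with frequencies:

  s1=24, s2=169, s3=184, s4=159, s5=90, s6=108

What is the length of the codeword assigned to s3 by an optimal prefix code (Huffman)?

Huffman merges, smallest pair first:
merge s1(24) and s5(90): 114
merge s6(108) and 114: 222
merge s4(159) and s2(169): 328
merge s3(184) and 222: 406
merge 328 and 406: 734
s3 sits 2 levels below the root, so its codeword is 2 bits.

2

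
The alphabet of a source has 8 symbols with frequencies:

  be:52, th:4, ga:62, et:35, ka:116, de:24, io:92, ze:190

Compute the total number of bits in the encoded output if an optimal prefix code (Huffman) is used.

1510

Greedily combine the two least-frequent nodes:
th(4) + de(24) → 28
28 + et(35) → 63
be(52) + ga(62) → 114
63 + io(92) → 155
114 + ka(116) → 230
155 + ze(190) → 345
230 + 345 → 575
Each symbol's bit-cost is frequency × depth; summing gives 1510 bits (equivalently 28 + 63 + 114 + 155 + 230 + 345 + 575).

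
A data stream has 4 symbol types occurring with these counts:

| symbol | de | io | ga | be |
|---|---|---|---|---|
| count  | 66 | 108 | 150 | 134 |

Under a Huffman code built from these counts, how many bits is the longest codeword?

Merge the two lowest-weight nodes at each step:
merge de(66) and io(108): 174
merge be(134) and ga(150): 284
merge 174 and 284: 458
The rarest symbols sit at the bottom; the longest codeword is 2 bits.

2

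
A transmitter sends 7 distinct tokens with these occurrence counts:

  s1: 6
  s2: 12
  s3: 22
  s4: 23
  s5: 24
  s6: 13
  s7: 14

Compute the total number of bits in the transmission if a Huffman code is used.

Merge the two smallest weights repeatedly:
s1(6) + s2(12) → 18
s6(13) + s7(14) → 27
18 + s3(22) → 40
s4(23) + s5(24) → 47
27 + 40 → 67
47 + 67 → 114
The encoded length is the sum of every internal node's weight: 18 + 27 + 40 + 47 + 67 + 114 = 313 bits.

313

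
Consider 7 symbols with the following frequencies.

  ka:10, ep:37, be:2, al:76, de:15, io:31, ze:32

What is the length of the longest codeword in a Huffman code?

Merge the two lowest-weight nodes at each step:
combine be(2), ka(10) → 12
combine 12, de(15) → 27
combine 27, io(31) → 58
combine ze(32), ep(37) → 69
combine 58, 69 → 127
combine al(76), 127 → 203
Maximum depth reached is 5.

5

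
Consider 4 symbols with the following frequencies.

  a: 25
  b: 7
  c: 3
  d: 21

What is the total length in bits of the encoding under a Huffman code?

Merge the two smallest weights repeatedly:
c(3) + b(7) → 10
10 + d(21) → 31
a(25) + 31 → 56
The encoded length is the sum of every internal node's weight: 10 + 31 + 56 = 97 bits.

97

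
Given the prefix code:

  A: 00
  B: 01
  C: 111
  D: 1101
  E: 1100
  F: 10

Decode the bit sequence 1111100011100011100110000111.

Read left to right; each codeword is recognised as soon as it completes (prefix code):
  111→C | 1100→E | 01→B | 1100→E | 01→B | 1100→E | 1100→E | 00→A | 111→C
Decoded message: CEBEBEEAC

CEBEBEEAC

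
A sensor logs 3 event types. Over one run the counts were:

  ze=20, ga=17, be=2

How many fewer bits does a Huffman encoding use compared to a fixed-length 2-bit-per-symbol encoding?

20

Fixed-length: 2 bits × 39 symbols = 78 bits.
Huffman merges:
be(2) + ga(17) → 19
19 + ze(20) → 39
Huffman total = 19 + 39 = 58 bits.
Saving = 78 − 58 = 20 bits.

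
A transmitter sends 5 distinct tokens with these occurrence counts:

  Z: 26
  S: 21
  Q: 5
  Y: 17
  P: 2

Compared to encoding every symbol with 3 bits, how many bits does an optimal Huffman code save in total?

66

Fixed-length: 3 bits × 71 symbols = 213 bits.
Huffman merges:
combine P(2), Q(5) → 7
combine 7, Y(17) → 24
combine S(21), 24 → 45
combine Z(26), 45 → 71
Huffman total = 7 + 24 + 45 + 71 = 147 bits.
Saving = 213 − 147 = 66 bits.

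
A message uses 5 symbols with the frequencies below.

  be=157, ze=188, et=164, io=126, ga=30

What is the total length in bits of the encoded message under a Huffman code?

Merge the two smallest weights repeatedly:
combine ga(30), io(126) → 156
combine 156, be(157) → 313
combine et(164), ze(188) → 352
combine 313, 352 → 665
Total encoded bits = sum of merged weights = 156 + 313 + 352 + 665 = 1486.

1486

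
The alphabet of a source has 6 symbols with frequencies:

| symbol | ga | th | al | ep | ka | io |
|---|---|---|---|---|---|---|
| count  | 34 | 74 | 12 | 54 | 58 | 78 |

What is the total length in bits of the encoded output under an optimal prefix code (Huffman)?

766

Build the Huffman tree bottom-up:
al(12) + ga(34) → 46
46 + ep(54) → 100
ka(58) + th(74) → 132
io(78) + 100 → 178
132 + 178 → 310
Total encoded bits = sum of merged weights = 46 + 100 + 132 + 178 + 310 = 766.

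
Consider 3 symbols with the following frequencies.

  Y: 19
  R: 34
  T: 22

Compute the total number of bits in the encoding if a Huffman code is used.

Build the Huffman tree bottom-up:
merge Y(19) and T(22): 41
merge R(34) and 41: 75
The encoded length is the sum of every internal node's weight: 41 + 75 = 116 bits.

116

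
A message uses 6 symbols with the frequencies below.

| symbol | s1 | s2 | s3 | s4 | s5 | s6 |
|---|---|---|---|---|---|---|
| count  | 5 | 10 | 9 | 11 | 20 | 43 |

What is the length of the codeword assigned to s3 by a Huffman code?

Build the tree from the bottom:
s1(5) + s3(9) → 14
s2(10) + s4(11) → 21
14 + s5(20) → 34
21 + 34 → 55
s6(43) + 55 → 98
s3 sits 4 levels below the root, so its codeword is 4 bits.

4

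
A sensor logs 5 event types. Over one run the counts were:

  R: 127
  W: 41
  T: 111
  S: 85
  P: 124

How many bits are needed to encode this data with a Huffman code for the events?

1102

Greedily combine the two least-frequent nodes:
merge W(41) and S(85): 126
merge T(111) and P(124): 235
merge 126 and R(127): 253
merge 235 and 253: 488
The encoded length is the sum of every internal node's weight: 126 + 235 + 253 + 488 = 1102 bits.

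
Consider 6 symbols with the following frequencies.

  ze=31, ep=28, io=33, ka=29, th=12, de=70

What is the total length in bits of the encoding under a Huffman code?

Build the Huffman tree bottom-up:
merge th(12) and ep(28): 40
merge ka(29) and ze(31): 60
merge io(33) and 40: 73
merge 60 and de(70): 130
merge 73 and 130: 203
Each symbol's bit-cost is frequency × depth; summing gives 506 bits (equivalently 40 + 60 + 73 + 130 + 203).

506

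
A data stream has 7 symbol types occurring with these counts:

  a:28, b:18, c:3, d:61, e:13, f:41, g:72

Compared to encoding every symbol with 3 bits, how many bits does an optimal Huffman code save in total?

124

Fixed-length: 3 bits × 236 symbols = 708 bits.
Huffman merges:
c(3) + e(13) → 16
16 + b(18) → 34
a(28) + 34 → 62
f(41) + d(61) → 102
62 + g(72) → 134
102 + 134 → 236
Huffman total = 16 + 34 + 62 + 102 + 134 + 236 = 584 bits.
Saving = 708 − 584 = 124 bits.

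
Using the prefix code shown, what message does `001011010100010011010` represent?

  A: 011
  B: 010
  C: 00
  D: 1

CDABDCBAB

Read left to right; each codeword is recognised as soon as it completes (prefix code):
  00→C | 1→D | 011→A | 010→B | 1→D | 00→C | 010→B | 011→A | 010→B
Decoded message: CDABDCBAB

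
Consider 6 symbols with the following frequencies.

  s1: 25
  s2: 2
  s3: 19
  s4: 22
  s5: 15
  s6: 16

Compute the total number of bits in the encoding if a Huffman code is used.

Build the Huffman tree bottom-up:
s2(2) + s5(15) → 17
s6(16) + 17 → 33
s3(19) + s4(22) → 41
s1(25) + 33 → 58
41 + 58 → 99
Total encoded bits = sum of merged weights = 17 + 33 + 41 + 58 + 99 = 248.

248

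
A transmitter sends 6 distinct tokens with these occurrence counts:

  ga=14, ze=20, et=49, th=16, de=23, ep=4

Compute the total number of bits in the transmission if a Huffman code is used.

Greedily combine the two least-frequent nodes:
combine ep(4), ga(14) → 18
combine th(16), 18 → 34
combine ze(20), de(23) → 43
combine 34, 43 → 77
combine et(49), 77 → 126
Total encoded bits = sum of merged weights = 18 + 34 + 43 + 77 + 126 = 298.

298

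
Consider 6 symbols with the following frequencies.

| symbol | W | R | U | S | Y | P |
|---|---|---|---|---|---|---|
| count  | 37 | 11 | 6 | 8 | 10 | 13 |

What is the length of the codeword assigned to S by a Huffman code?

Huffman merges, smallest pair first:
U(6) + S(8) → 14
Y(10) + R(11) → 21
P(13) + 14 → 27
21 + 27 → 48
W(37) + 48 → 85
The subtree containing S is merged 4 times, so code length = 4.

4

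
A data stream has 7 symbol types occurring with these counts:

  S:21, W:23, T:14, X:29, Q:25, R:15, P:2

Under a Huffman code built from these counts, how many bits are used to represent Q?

Build the tree from the bottom:
combine P(2), T(14) → 16
combine R(15), 16 → 31
combine S(21), W(23) → 44
combine Q(25), X(29) → 54
combine 31, 44 → 75
combine 54, 75 → 129
Q's leaf is at depth 2, giving a 2-bit codeword.

2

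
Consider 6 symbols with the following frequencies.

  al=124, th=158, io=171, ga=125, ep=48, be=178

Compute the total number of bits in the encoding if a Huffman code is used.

Build the Huffman tree bottom-up:
combine ep(48), al(124) → 172
combine ga(125), th(158) → 283
combine io(171), 172 → 343
combine be(178), 283 → 461
combine 343, 461 → 804
Each symbol's bit-cost is frequency × depth; summing gives 2063 bits (equivalently 172 + 283 + 343 + 461 + 804).

2063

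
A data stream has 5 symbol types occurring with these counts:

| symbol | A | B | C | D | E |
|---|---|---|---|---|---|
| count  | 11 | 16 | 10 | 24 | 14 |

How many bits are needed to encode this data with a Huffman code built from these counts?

171

Merge the two smallest weights repeatedly:
combine C(10), A(11) → 21
combine E(14), B(16) → 30
combine 21, D(24) → 45
combine 30, 45 → 75
Each symbol's bit-cost is frequency × depth; summing gives 171 bits (equivalently 21 + 30 + 45 + 75).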